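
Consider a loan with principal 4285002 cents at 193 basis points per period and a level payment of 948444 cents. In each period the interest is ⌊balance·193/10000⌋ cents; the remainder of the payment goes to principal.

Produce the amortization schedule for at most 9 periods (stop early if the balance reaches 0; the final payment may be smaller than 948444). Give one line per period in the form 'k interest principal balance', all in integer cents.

1. interest=⌊4285002·193/10000⌋=82700; principal=948444-82700=865744; balance=4285002-865744=3419258
2. interest=⌊3419258·193/10000⌋=65991; principal=948444-65991=882453; balance=3419258-882453=2536805
3. interest=⌊2536805·193/10000⌋=48960; principal=948444-48960=899484; balance=2536805-899484=1637321
4. interest=⌊1637321·193/10000⌋=31600; principal=948444-31600=916844; balance=1637321-916844=720477
5. interest=⌊720477·193/10000⌋=13905; principal=min(948444-13905,720477)=720477; balance=720477-720477=0

1 82700 865744 3419258
2 65991 882453 2536805
3 48960 899484 1637321
4 31600 916844 720477
5 13905 720477 0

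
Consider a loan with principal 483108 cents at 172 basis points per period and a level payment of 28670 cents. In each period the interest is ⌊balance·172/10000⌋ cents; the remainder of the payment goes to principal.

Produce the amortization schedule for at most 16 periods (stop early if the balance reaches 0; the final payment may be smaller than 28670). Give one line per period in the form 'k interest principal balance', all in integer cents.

1 8309 20361 462747
2 7959 20711 442036
3 7603 21067 420969
4 7240 21430 399539
5 6872 21798 377741
6 6497 22173 355568
7 6115 22555 333013
8 5727 22943 310070
9 5333 23337 286733
10 4931 23739 262994
11 4523 24147 238847
12 4108 24562 214285
13 3685 24985 189300
14 3255 25415 163885
15 2818 25852 138033
16 2374 26296 111737

1. interest=⌊483108·172/10000⌋=8309; principal=28670-8309=20361; balance=483108-20361=462747
2. interest=⌊462747·172/10000⌋=7959; principal=28670-7959=20711; balance=462747-20711=442036
3. interest=⌊442036·172/10000⌋=7603; principal=28670-7603=21067; balance=442036-21067=420969
4. interest=⌊420969·172/10000⌋=7240; principal=28670-7240=21430; balance=420969-21430=399539
5. interest=⌊399539·172/10000⌋=6872; principal=28670-6872=21798; balance=399539-21798=377741
6. interest=⌊377741·172/10000⌋=6497; principal=28670-6497=22173; balance=377741-22173=355568
7. interest=⌊355568·172/10000⌋=6115; principal=28670-6115=22555; balance=355568-22555=333013
8. interest=⌊333013·172/10000⌋=5727; principal=28670-5727=22943; balance=333013-22943=310070
9. interest=⌊310070·172/10000⌋=5333; principal=28670-5333=23337; balance=310070-23337=286733
10. interest=⌊286733·172/10000⌋=4931; principal=28670-4931=23739; balance=286733-23739=262994
11. interest=⌊262994·172/10000⌋=4523; principal=28670-4523=24147; balance=262994-24147=238847
12. interest=⌊238847·172/10000⌋=4108; principal=28670-4108=24562; balance=238847-24562=214285
13. interest=⌊214285·172/10000⌋=3685; principal=28670-3685=24985; balance=214285-24985=189300
14. interest=⌊189300·172/10000⌋=3255; principal=28670-3255=25415; balance=189300-25415=163885
15. interest=⌊163885·172/10000⌋=2818; principal=28670-2818=25852; balance=163885-25852=138033
16. interest=⌊138033·172/10000⌋=2374; principal=28670-2374=26296; balance=138033-26296=111737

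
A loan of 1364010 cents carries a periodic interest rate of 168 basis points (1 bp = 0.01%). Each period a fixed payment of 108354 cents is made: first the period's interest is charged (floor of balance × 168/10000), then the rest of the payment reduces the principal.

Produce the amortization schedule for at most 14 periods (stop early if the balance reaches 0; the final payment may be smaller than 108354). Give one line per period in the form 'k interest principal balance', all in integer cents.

1 22915 85439 1278571
2 21479 86875 1191696
3 20020 88334 1103362
4 18536 89818 1013544
5 17027 91327 922217
6 15493 92861 829356
7 13933 94421 734935
8 12346 96008 638927
9 10733 97621 541306
10 9093 99261 442045
11 7426 100928 341117
12 5730 102624 238493
13 4006 104348 134145
14 2253 106101 28044

1. interest=⌊1364010·168/10000⌋=22915; principal=108354-22915=85439; balance=1364010-85439=1278571
2. interest=⌊1278571·168/10000⌋=21479; principal=108354-21479=86875; balance=1278571-86875=1191696
3. interest=⌊1191696·168/10000⌋=20020; principal=108354-20020=88334; balance=1191696-88334=1103362
4. interest=⌊1103362·168/10000⌋=18536; principal=108354-18536=89818; balance=1103362-89818=1013544
5. interest=⌊1013544·168/10000⌋=17027; principal=108354-17027=91327; balance=1013544-91327=922217
6. interest=⌊922217·168/10000⌋=15493; principal=108354-15493=92861; balance=922217-92861=829356
7. interest=⌊829356·168/10000⌋=13933; principal=108354-13933=94421; balance=829356-94421=734935
8. interest=⌊734935·168/10000⌋=12346; principal=108354-12346=96008; balance=734935-96008=638927
9. interest=⌊638927·168/10000⌋=10733; principal=108354-10733=97621; balance=638927-97621=541306
10. interest=⌊541306·168/10000⌋=9093; principal=108354-9093=99261; balance=541306-99261=442045
11. interest=⌊442045·168/10000⌋=7426; principal=108354-7426=100928; balance=442045-100928=341117
12. interest=⌊341117·168/10000⌋=5730; principal=108354-5730=102624; balance=341117-102624=238493
13. interest=⌊238493·168/10000⌋=4006; principal=108354-4006=104348; balance=238493-104348=134145
14. interest=⌊134145·168/10000⌋=2253; principal=108354-2253=106101; balance=134145-106101=28044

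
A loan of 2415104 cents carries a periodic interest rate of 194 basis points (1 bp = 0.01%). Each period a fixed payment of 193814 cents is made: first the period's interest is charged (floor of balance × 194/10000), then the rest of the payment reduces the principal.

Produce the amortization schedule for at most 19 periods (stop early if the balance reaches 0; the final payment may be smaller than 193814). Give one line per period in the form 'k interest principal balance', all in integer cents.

1 46853 146961 2268143
2 44001 149813 2118330
3 41095 152719 1965611
4 38132 155682 1809929
5 35112 158702 1651227
6 32033 161781 1489446
7 28895 164919 1324527
8 25695 168119 1156408
9 22434 171380 985028
10 19109 174705 810323
11 15720 178094 632229
12 12265 181549 450680
13 8743 185071 265609
14 5152 188662 76947
15 1492 76947 0

1. interest=⌊2415104·194/10000⌋=46853; principal=193814-46853=146961; balance=2415104-146961=2268143
2. interest=⌊2268143·194/10000⌋=44001; principal=193814-44001=149813; balance=2268143-149813=2118330
3. interest=⌊2118330·194/10000⌋=41095; principal=193814-41095=152719; balance=2118330-152719=1965611
4. interest=⌊1965611·194/10000⌋=38132; principal=193814-38132=155682; balance=1965611-155682=1809929
5. interest=⌊1809929·194/10000⌋=35112; principal=193814-35112=158702; balance=1809929-158702=1651227
6. interest=⌊1651227·194/10000⌋=32033; principal=193814-32033=161781; balance=1651227-161781=1489446
7. interest=⌊1489446·194/10000⌋=28895; principal=193814-28895=164919; balance=1489446-164919=1324527
8. interest=⌊1324527·194/10000⌋=25695; principal=193814-25695=168119; balance=1324527-168119=1156408
9. interest=⌊1156408·194/10000⌋=22434; principal=193814-22434=171380; balance=1156408-171380=985028
10. interest=⌊985028·194/10000⌋=19109; principal=193814-19109=174705; balance=985028-174705=810323
11. interest=⌊810323·194/10000⌋=15720; principal=193814-15720=178094; balance=810323-178094=632229
12. interest=⌊632229·194/10000⌋=12265; principal=193814-12265=181549; balance=632229-181549=450680
13. interest=⌊450680·194/10000⌋=8743; principal=193814-8743=185071; balance=450680-185071=265609
14. interest=⌊265609·194/10000⌋=5152; principal=193814-5152=188662; balance=265609-188662=76947
15. interest=⌊76947·194/10000⌋=1492; principal=min(193814-1492,76947)=76947; balance=76947-76947=0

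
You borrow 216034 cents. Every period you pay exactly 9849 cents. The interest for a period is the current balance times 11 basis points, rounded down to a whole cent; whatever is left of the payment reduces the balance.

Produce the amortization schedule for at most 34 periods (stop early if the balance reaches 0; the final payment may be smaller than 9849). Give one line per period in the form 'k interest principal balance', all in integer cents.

1 237 9612 206422
2 227 9622 196800
3 216 9633 187167
4 205 9644 177523
5 195 9654 167869
6 184 9665 158204
7 174 9675 148529
8 163 9686 138843
9 152 9697 129146
10 142 9707 119439
11 131 9718 109721
12 120 9729 99992
13 109 9740 90252
14 99 9750 80502
15 88 9761 70741
16 77 9772 60969
17 67 9782 51187
18 56 9793 41394
19 45 9804 31590
20 34 9815 21775
21 23 9826 11949
22 13 9836 2113
23 2 2113 0

1. interest=⌊216034·11/10000⌋=237; principal=9849-237=9612; balance=216034-9612=206422
2. interest=⌊206422·11/10000⌋=227; principal=9849-227=9622; balance=206422-9622=196800
3. interest=⌊196800·11/10000⌋=216; principal=9849-216=9633; balance=196800-9633=187167
4. interest=⌊187167·11/10000⌋=205; principal=9849-205=9644; balance=187167-9644=177523
5. interest=⌊177523·11/10000⌋=195; principal=9849-195=9654; balance=177523-9654=167869
6. interest=⌊167869·11/10000⌋=184; principal=9849-184=9665; balance=167869-9665=158204
7. interest=⌊158204·11/10000⌋=174; principal=9849-174=9675; balance=158204-9675=148529
8. interest=⌊148529·11/10000⌋=163; principal=9849-163=9686; balance=148529-9686=138843
9. interest=⌊138843·11/10000⌋=152; principal=9849-152=9697; balance=138843-9697=129146
10. interest=⌊129146·11/10000⌋=142; principal=9849-142=9707; balance=129146-9707=119439
11. interest=⌊119439·11/10000⌋=131; principal=9849-131=9718; balance=119439-9718=109721
12. interest=⌊109721·11/10000⌋=120; principal=9849-120=9729; balance=109721-9729=99992
13. interest=⌊99992·11/10000⌋=109; principal=9849-109=9740; balance=99992-9740=90252
14. interest=⌊90252·11/10000⌋=99; principal=9849-99=9750; balance=90252-9750=80502
15. interest=⌊80502·11/10000⌋=88; principal=9849-88=9761; balance=80502-9761=70741
16. interest=⌊70741·11/10000⌋=77; principal=9849-77=9772; balance=70741-9772=60969
17. interest=⌊60969·11/10000⌋=67; principal=9849-67=9782; balance=60969-9782=51187
18. interest=⌊51187·11/10000⌋=56; principal=9849-56=9793; balance=51187-9793=41394
19. interest=⌊41394·11/10000⌋=45; principal=9849-45=9804; balance=41394-9804=31590
20. interest=⌊31590·11/10000⌋=34; principal=9849-34=9815; balance=31590-9815=21775
21. interest=⌊21775·11/10000⌋=23; principal=9849-23=9826; balance=21775-9826=11949
22. interest=⌊11949·11/10000⌋=13; principal=9849-13=9836; balance=11949-9836=2113
23. interest=⌊2113·11/10000⌋=2; principal=min(9849-2,2113)=2113; balance=2113-2113=0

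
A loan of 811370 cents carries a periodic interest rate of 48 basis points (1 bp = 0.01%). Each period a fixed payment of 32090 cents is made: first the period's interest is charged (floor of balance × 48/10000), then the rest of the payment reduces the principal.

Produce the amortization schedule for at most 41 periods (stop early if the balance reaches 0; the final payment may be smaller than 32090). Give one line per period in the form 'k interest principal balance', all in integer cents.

1 3894 28196 783174
2 3759 28331 754843
3 3623 28467 726376
4 3486 28604 697772
5 3349 28741 669031
6 3211 28879 640152
7 3072 29018 611134
8 2933 29157 581977
9 2793 29297 552680
10 2652 29438 523242
11 2511 29579 493663
12 2369 29721 463942
13 2226 29864 434078
14 2083 30007 404071
15 1939 30151 373920
16 1794 30296 343624
17 1649 30441 313183
18 1503 30587 282596
19 1356 30734 251862
20 1208 30882 220980
21 1060 31030 189950
22 911 31179 158771
23 762 31328 127443
24 611 31479 95964
25 460 31630 64334
26 308 31782 32552
27 156 31934 618
28 2 618 0

1. interest=⌊811370·48/10000⌋=3894; principal=32090-3894=28196; balance=811370-28196=783174
2. interest=⌊783174·48/10000⌋=3759; principal=32090-3759=28331; balance=783174-28331=754843
3. interest=⌊754843·48/10000⌋=3623; principal=32090-3623=28467; balance=754843-28467=726376
4. interest=⌊726376·48/10000⌋=3486; principal=32090-3486=28604; balance=726376-28604=697772
5. interest=⌊697772·48/10000⌋=3349; principal=32090-3349=28741; balance=697772-28741=669031
6. interest=⌊669031·48/10000⌋=3211; principal=32090-3211=28879; balance=669031-28879=640152
7. interest=⌊640152·48/10000⌋=3072; principal=32090-3072=29018; balance=640152-29018=611134
8. interest=⌊611134·48/10000⌋=2933; principal=32090-2933=29157; balance=611134-29157=581977
9. interest=⌊581977·48/10000⌋=2793; principal=32090-2793=29297; balance=581977-29297=552680
10. interest=⌊552680·48/10000⌋=2652; principal=32090-2652=29438; balance=552680-29438=523242
11. interest=⌊523242·48/10000⌋=2511; principal=32090-2511=29579; balance=523242-29579=493663
12. interest=⌊493663·48/10000⌋=2369; principal=32090-2369=29721; balance=493663-29721=463942
13. interest=⌊463942·48/10000⌋=2226; principal=32090-2226=29864; balance=463942-29864=434078
14. interest=⌊434078·48/10000⌋=2083; principal=32090-2083=30007; balance=434078-30007=404071
15. interest=⌊404071·48/10000⌋=1939; principal=32090-1939=30151; balance=404071-30151=373920
16. interest=⌊373920·48/10000⌋=1794; principal=32090-1794=30296; balance=373920-30296=343624
17. interest=⌊343624·48/10000⌋=1649; principal=32090-1649=30441; balance=343624-30441=313183
18. interest=⌊313183·48/10000⌋=1503; principal=32090-1503=30587; balance=313183-30587=282596
19. interest=⌊282596·48/10000⌋=1356; principal=32090-1356=30734; balance=282596-30734=251862
20. interest=⌊251862·48/10000⌋=1208; principal=32090-1208=30882; balance=251862-30882=220980
21. interest=⌊220980·48/10000⌋=1060; principal=32090-1060=31030; balance=220980-31030=189950
22. interest=⌊189950·48/10000⌋=911; principal=32090-911=31179; balance=189950-31179=158771
23. interest=⌊158771·48/10000⌋=762; principal=32090-762=31328; balance=158771-31328=127443
24. interest=⌊127443·48/10000⌋=611; principal=32090-611=31479; balance=127443-31479=95964
25. interest=⌊95964·48/10000⌋=460; principal=32090-460=31630; balance=95964-31630=64334
26. interest=⌊64334·48/10000⌋=308; principal=32090-308=31782; balance=64334-31782=32552
27. interest=⌊32552·48/10000⌋=156; principal=32090-156=31934; balance=32552-31934=618
28. interest=⌊618·48/10000⌋=2; principal=min(32090-2,618)=618; balance=618-618=0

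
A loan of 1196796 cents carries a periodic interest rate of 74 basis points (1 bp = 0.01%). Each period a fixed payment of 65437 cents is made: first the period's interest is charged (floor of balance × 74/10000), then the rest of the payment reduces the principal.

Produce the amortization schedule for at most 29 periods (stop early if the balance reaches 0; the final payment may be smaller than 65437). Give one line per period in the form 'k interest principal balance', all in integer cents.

1 8856 56581 1140215
2 8437 57000 1083215
3 8015 57422 1025793
4 7590 57847 967946
5 7162 58275 909671
6 6731 58706 850965
7 6297 59140 791825
8 5859 59578 732247
9 5418 60019 672228
10 4974 60463 611765
11 4527 60910 550855
12 4076 61361 489494
13 3622 61815 427679
14 3164 62273 365406
15 2704 62733 302673
16 2239 63198 239475
17 1772 63665 175810
18 1300 64137 111673
19 826 64611 47062
20 348 47062 0

1. interest=⌊1196796·74/10000⌋=8856; principal=65437-8856=56581; balance=1196796-56581=1140215
2. interest=⌊1140215·74/10000⌋=8437; principal=65437-8437=57000; balance=1140215-57000=1083215
3. interest=⌊1083215·74/10000⌋=8015; principal=65437-8015=57422; balance=1083215-57422=1025793
4. interest=⌊1025793·74/10000⌋=7590; principal=65437-7590=57847; balance=1025793-57847=967946
5. interest=⌊967946·74/10000⌋=7162; principal=65437-7162=58275; balance=967946-58275=909671
6. interest=⌊909671·74/10000⌋=6731; principal=65437-6731=58706; balance=909671-58706=850965
7. interest=⌊850965·74/10000⌋=6297; principal=65437-6297=59140; balance=850965-59140=791825
8. interest=⌊791825·74/10000⌋=5859; principal=65437-5859=59578; balance=791825-59578=732247
9. interest=⌊732247·74/10000⌋=5418; principal=65437-5418=60019; balance=732247-60019=672228
10. interest=⌊672228·74/10000⌋=4974; principal=65437-4974=60463; balance=672228-60463=611765
11. interest=⌊611765·74/10000⌋=4527; principal=65437-4527=60910; balance=611765-60910=550855
12. interest=⌊550855·74/10000⌋=4076; principal=65437-4076=61361; balance=550855-61361=489494
13. interest=⌊489494·74/10000⌋=3622; principal=65437-3622=61815; balance=489494-61815=427679
14. interest=⌊427679·74/10000⌋=3164; principal=65437-3164=62273; balance=427679-62273=365406
15. interest=⌊365406·74/10000⌋=2704; principal=65437-2704=62733; balance=365406-62733=302673
16. interest=⌊302673·74/10000⌋=2239; principal=65437-2239=63198; balance=302673-63198=239475
17. interest=⌊239475·74/10000⌋=1772; principal=65437-1772=63665; balance=239475-63665=175810
18. interest=⌊175810·74/10000⌋=1300; principal=65437-1300=64137; balance=175810-64137=111673
19. interest=⌊111673·74/10000⌋=826; principal=65437-826=64611; balance=111673-64611=47062
20. interest=⌊47062·74/10000⌋=348; principal=min(65437-348,47062)=47062; balance=47062-47062=0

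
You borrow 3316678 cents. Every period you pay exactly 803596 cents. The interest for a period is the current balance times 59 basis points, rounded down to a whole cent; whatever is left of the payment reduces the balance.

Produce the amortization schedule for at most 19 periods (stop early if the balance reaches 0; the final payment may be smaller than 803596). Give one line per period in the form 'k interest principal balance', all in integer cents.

1 19568 784028 2532650
2 14942 788654 1743996
3 10289 793307 950689
4 5609 797987 152702
5 900 152702 0

1. interest=⌊3316678·59/10000⌋=19568; principal=803596-19568=784028; balance=3316678-784028=2532650
2. interest=⌊2532650·59/10000⌋=14942; principal=803596-14942=788654; balance=2532650-788654=1743996
3. interest=⌊1743996·59/10000⌋=10289; principal=803596-10289=793307; balance=1743996-793307=950689
4. interest=⌊950689·59/10000⌋=5609; principal=803596-5609=797987; balance=950689-797987=152702
5. interest=⌊152702·59/10000⌋=900; principal=min(803596-900,152702)=152702; balance=152702-152702=0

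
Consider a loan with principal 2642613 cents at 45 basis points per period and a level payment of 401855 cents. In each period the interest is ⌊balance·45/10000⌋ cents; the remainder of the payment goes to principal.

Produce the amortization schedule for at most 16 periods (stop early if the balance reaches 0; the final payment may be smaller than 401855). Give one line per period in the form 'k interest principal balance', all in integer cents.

1 11891 389964 2252649
2 10136 391719 1860930
3 8374 393481 1467449
4 6603 395252 1072197
5 4824 397031 675166
6 3038 398817 276349
7 1243 276349 0

1. interest=⌊2642613·45/10000⌋=11891; principal=401855-11891=389964; balance=2642613-389964=2252649
2. interest=⌊2252649·45/10000⌋=10136; principal=401855-10136=391719; balance=2252649-391719=1860930
3. interest=⌊1860930·45/10000⌋=8374; principal=401855-8374=393481; balance=1860930-393481=1467449
4. interest=⌊1467449·45/10000⌋=6603; principal=401855-6603=395252; balance=1467449-395252=1072197
5. interest=⌊1072197·45/10000⌋=4824; principal=401855-4824=397031; balance=1072197-397031=675166
6. interest=⌊675166·45/10000⌋=3038; principal=401855-3038=398817; balance=675166-398817=276349
7. interest=⌊276349·45/10000⌋=1243; principal=min(401855-1243,276349)=276349; balance=276349-276349=0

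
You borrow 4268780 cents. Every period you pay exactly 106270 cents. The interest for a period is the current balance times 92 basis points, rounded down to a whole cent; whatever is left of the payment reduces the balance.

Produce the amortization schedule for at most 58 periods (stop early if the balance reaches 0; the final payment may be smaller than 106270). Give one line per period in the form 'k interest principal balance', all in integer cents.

1 39272 66998 4201782
2 38656 67614 4134168
3 38034 68236 4065932
4 37406 68864 3997068
5 36773 69497 3927571
6 36133 70137 3857434
7 35488 70782 3786652
8 34837 71433 3715219
9 34180 72090 3643129
10 33516 72754 3570375
11 32847 73423 3496952
12 32171 74099 3422853
13 31490 74780 3348073
14 30802 75468 3272605
15 30107 76163 3196442
16 29407 76863 3119579
17 28700 77570 3042009
18 27986 78284 2963725
19 27266 79004 2884721
20 26539 79731 2804990
21 25805 80465 2724525
22 25065 81205 2643320
23 24318 81952 2561368
24 23564 82706 2478662
25 22803 83467 2395195
26 22035 84235 2310960
27 21260 85010 2225950
28 20478 85792 2140158
29 19689 86581 2053577
30 18892 87378 1966199
31 18089 88181 1878018
32 17277 88993 1789025
33 16459 89811 1699214
34 15632 90638 1608576
35 14798 91472 1517104
36 13957 92313 1424791
37 13108 93162 1331629
38 12250 94020 1237609
39 11386 94884 1142725
40 10513 95757 1046968
41 9632 96638 950330
42 8743 97527 852803
43 7845 98425 754378
44 6940 99330 655048
45 6026 100244 554804
46 5104 101166 453638
47 4173 102097 351541
48 3234 103036 248505
49 2286 103984 144521
50 1329 104941 39580
51 364 39580 0

1. interest=⌊4268780·92/10000⌋=39272; principal=106270-39272=66998; balance=4268780-66998=4201782
2. interest=⌊4201782·92/10000⌋=38656; principal=106270-38656=67614; balance=4201782-67614=4134168
3. interest=⌊4134168·92/10000⌋=38034; principal=106270-38034=68236; balance=4134168-68236=4065932
4. interest=⌊4065932·92/10000⌋=37406; principal=106270-37406=68864; balance=4065932-68864=3997068
5. interest=⌊3997068·92/10000⌋=36773; principal=106270-36773=69497; balance=3997068-69497=3927571
6. interest=⌊3927571·92/10000⌋=36133; principal=106270-36133=70137; balance=3927571-70137=3857434
7. interest=⌊3857434·92/10000⌋=35488; principal=106270-35488=70782; balance=3857434-70782=3786652
8. interest=⌊3786652·92/10000⌋=34837; principal=106270-34837=71433; balance=3786652-71433=3715219
9. interest=⌊3715219·92/10000⌋=34180; principal=106270-34180=72090; balance=3715219-72090=3643129
10. interest=⌊3643129·92/10000⌋=33516; principal=106270-33516=72754; balance=3643129-72754=3570375
11. interest=⌊3570375·92/10000⌋=32847; principal=106270-32847=73423; balance=3570375-73423=3496952
12. interest=⌊3496952·92/10000⌋=32171; principal=106270-32171=74099; balance=3496952-74099=3422853
13. interest=⌊3422853·92/10000⌋=31490; principal=106270-31490=74780; balance=3422853-74780=3348073
14. interest=⌊3348073·92/10000⌋=30802; principal=106270-30802=75468; balance=3348073-75468=3272605
15. interest=⌊3272605·92/10000⌋=30107; principal=106270-30107=76163; balance=3272605-76163=3196442
16. interest=⌊3196442·92/10000⌋=29407; principal=106270-29407=76863; balance=3196442-76863=3119579
17. interest=⌊3119579·92/10000⌋=28700; principal=106270-28700=77570; balance=3119579-77570=3042009
18. interest=⌊3042009·92/10000⌋=27986; principal=106270-27986=78284; balance=3042009-78284=2963725
19. interest=⌊2963725·92/10000⌋=27266; principal=106270-27266=79004; balance=2963725-79004=2884721
20. interest=⌊2884721·92/10000⌋=26539; principal=106270-26539=79731; balance=2884721-79731=2804990
21. interest=⌊2804990·92/10000⌋=25805; principal=106270-25805=80465; balance=2804990-80465=2724525
22. interest=⌊2724525·92/10000⌋=25065; principal=106270-25065=81205; balance=2724525-81205=2643320
23. interest=⌊2643320·92/10000⌋=24318; principal=106270-24318=81952; balance=2643320-81952=2561368
24. interest=⌊2561368·92/10000⌋=23564; principal=106270-23564=82706; balance=2561368-82706=2478662
25. interest=⌊2478662·92/10000⌋=22803; principal=106270-22803=83467; balance=2478662-83467=2395195
26. interest=⌊2395195·92/10000⌋=22035; principal=106270-22035=84235; balance=2395195-84235=2310960
27. interest=⌊2310960·92/10000⌋=21260; principal=106270-21260=85010; balance=2310960-85010=2225950
28. interest=⌊2225950·92/10000⌋=20478; principal=106270-20478=85792; balance=2225950-85792=2140158
29. interest=⌊2140158·92/10000⌋=19689; principal=106270-19689=86581; balance=2140158-86581=2053577
30. interest=⌊2053577·92/10000⌋=18892; principal=106270-18892=87378; balance=2053577-87378=1966199
31. interest=⌊1966199·92/10000⌋=18089; principal=106270-18089=88181; balance=1966199-88181=1878018
32. interest=⌊1878018·92/10000⌋=17277; principal=106270-17277=88993; balance=1878018-88993=1789025
33. interest=⌊1789025·92/10000⌋=16459; principal=106270-16459=89811; balance=1789025-89811=1699214
34. interest=⌊1699214·92/10000⌋=15632; principal=106270-15632=90638; balance=1699214-90638=1608576
35. interest=⌊1608576·92/10000⌋=14798; principal=106270-14798=91472; balance=1608576-91472=1517104
36. interest=⌊1517104·92/10000⌋=13957; principal=106270-13957=92313; balance=1517104-92313=1424791
37. interest=⌊1424791·92/10000⌋=13108; principal=106270-13108=93162; balance=1424791-93162=1331629
38. interest=⌊1331629·92/10000⌋=12250; principal=106270-12250=94020; balance=1331629-94020=1237609
39. interest=⌊1237609·92/10000⌋=11386; principal=106270-11386=94884; balance=1237609-94884=1142725
40. interest=⌊1142725·92/10000⌋=10513; principal=106270-10513=95757; balance=1142725-95757=1046968
41. interest=⌊1046968·92/10000⌋=9632; principal=106270-9632=96638; balance=1046968-96638=950330
42. interest=⌊950330·92/10000⌋=8743; principal=106270-8743=97527; balance=950330-97527=852803
43. interest=⌊852803·92/10000⌋=7845; principal=106270-7845=98425; balance=852803-98425=754378
44. interest=⌊754378·92/10000⌋=6940; principal=106270-6940=99330; balance=754378-99330=655048
45. interest=⌊655048·92/10000⌋=6026; principal=106270-6026=100244; balance=655048-100244=554804
46. interest=⌊554804·92/10000⌋=5104; principal=106270-5104=101166; balance=554804-101166=453638
47. interest=⌊453638·92/10000⌋=4173; principal=106270-4173=102097; balance=453638-102097=351541
48. interest=⌊351541·92/10000⌋=3234; principal=106270-3234=103036; balance=351541-103036=248505
49. interest=⌊248505·92/10000⌋=2286; principal=106270-2286=103984; balance=248505-103984=144521
50. interest=⌊144521·92/10000⌋=1329; principal=106270-1329=104941; balance=144521-104941=39580
51. interest=⌊39580·92/10000⌋=364; principal=min(106270-364,39580)=39580; balance=39580-39580=0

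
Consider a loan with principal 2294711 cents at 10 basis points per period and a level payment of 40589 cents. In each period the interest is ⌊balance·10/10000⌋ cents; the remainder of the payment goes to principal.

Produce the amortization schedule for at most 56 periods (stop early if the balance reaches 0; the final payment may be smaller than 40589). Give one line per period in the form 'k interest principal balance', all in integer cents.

1. interest=⌊2294711·10/10000⌋=2294; principal=40589-2294=38295; balance=2294711-38295=2256416
2. interest=⌊2256416·10/10000⌋=2256; principal=40589-2256=38333; balance=2256416-38333=2218083
3. interest=⌊2218083·10/10000⌋=2218; principal=40589-2218=38371; balance=2218083-38371=2179712
4. interest=⌊2179712·10/10000⌋=2179; principal=40589-2179=38410; balance=2179712-38410=2141302
5. interest=⌊2141302·10/10000⌋=2141; principal=40589-2141=38448; balance=2141302-38448=2102854
6. interest=⌊2102854·10/10000⌋=2102; principal=40589-2102=38487; balance=2102854-38487=2064367
7. interest=⌊2064367·10/10000⌋=2064; principal=40589-2064=38525; balance=2064367-38525=2025842
8. interest=⌊2025842·10/10000⌋=2025; principal=40589-2025=38564; balance=2025842-38564=1987278
9. interest=⌊1987278·10/10000⌋=1987; principal=40589-1987=38602; balance=1987278-38602=1948676
10. interest=⌊1948676·10/10000⌋=1948; principal=40589-1948=38641; balance=1948676-38641=1910035
11. interest=⌊1910035·10/10000⌋=1910; principal=40589-1910=38679; balance=1910035-38679=1871356
12. interest=⌊1871356·10/10000⌋=1871; principal=40589-1871=38718; balance=1871356-38718=1832638
13. interest=⌊1832638·10/10000⌋=1832; principal=40589-1832=38757; balance=1832638-38757=1793881
14. interest=⌊1793881·10/10000⌋=1793; principal=40589-1793=38796; balance=1793881-38796=1755085
15. interest=⌊1755085·10/10000⌋=1755; principal=40589-1755=38834; balance=1755085-38834=1716251
16. interest=⌊1716251·10/10000⌋=1716; principal=40589-1716=38873; balance=1716251-38873=1677378
17. interest=⌊1677378·10/10000⌋=1677; principal=40589-1677=38912; balance=1677378-38912=1638466
18. interest=⌊1638466·10/10000⌋=1638; principal=40589-1638=38951; balance=1638466-38951=1599515
19. interest=⌊1599515·10/10000⌋=1599; principal=40589-1599=38990; balance=1599515-38990=1560525
20. interest=⌊1560525·10/10000⌋=1560; principal=40589-1560=39029; balance=1560525-39029=1521496
21. interest=⌊1521496·10/10000⌋=1521; principal=40589-1521=39068; balance=1521496-39068=1482428
22. interest=⌊1482428·10/10000⌋=1482; principal=40589-1482=39107; balance=1482428-39107=1443321
23. interest=⌊1443321·10/10000⌋=1443; principal=40589-1443=39146; balance=1443321-39146=1404175
24. interest=⌊1404175·10/10000⌋=1404; principal=40589-1404=39185; balance=1404175-39185=1364990
25. interest=⌊1364990·10/10000⌋=1364; principal=40589-1364=39225; balance=1364990-39225=1325765
26. interest=⌊1325765·10/10000⌋=1325; principal=40589-1325=39264; balance=1325765-39264=1286501
27. interest=⌊1286501·10/10000⌋=1286; principal=40589-1286=39303; balance=1286501-39303=1247198
28. interest=⌊1247198·10/10000⌋=1247; principal=40589-1247=39342; balance=1247198-39342=1207856
29. interest=⌊1207856·10/10000⌋=1207; principal=40589-1207=39382; balance=1207856-39382=1168474
30. interest=⌊1168474·10/10000⌋=1168; principal=40589-1168=39421; balance=1168474-39421=1129053
31. interest=⌊1129053·10/10000⌋=1129; principal=40589-1129=39460; balance=1129053-39460=1089593
32. interest=⌊1089593·10/10000⌋=1089; principal=40589-1089=39500; balance=1089593-39500=1050093
33. interest=⌊1050093·10/10000⌋=1050; principal=40589-1050=39539; balance=1050093-39539=1010554
34. interest=⌊1010554·10/10000⌋=1010; principal=40589-1010=39579; balance=1010554-39579=970975
35. interest=⌊970975·10/10000⌋=970; principal=40589-970=39619; balance=970975-39619=931356
36. interest=⌊931356·10/10000⌋=931; principal=40589-931=39658; balance=931356-39658=891698
37. interest=⌊891698·10/10000⌋=891; principal=40589-891=39698; balance=891698-39698=852000
38. interest=⌊852000·10/10000⌋=852; principal=40589-852=39737; balance=852000-39737=812263
39. interest=⌊812263·10/10000⌋=812; principal=40589-812=39777; balance=812263-39777=772486
40. interest=⌊772486·10/10000⌋=772; principal=40589-772=39817; balance=772486-39817=732669
41. interest=⌊732669·10/10000⌋=732; principal=40589-732=39857; balance=732669-39857=692812
42. interest=⌊692812·10/10000⌋=692; principal=40589-692=39897; balance=692812-39897=652915
43. interest=⌊652915·10/10000⌋=652; principal=40589-652=39937; balance=652915-39937=612978
44. interest=⌊612978·10/10000⌋=612; principal=40589-612=39977; balance=612978-39977=573001
45. interest=⌊573001·10/10000⌋=573; principal=40589-573=40016; balance=573001-40016=532985
46. interest=⌊532985·10/10000⌋=532; principal=40589-532=40057; balance=532985-40057=492928
47. interest=⌊492928·10/10000⌋=492; principal=40589-492=40097; balance=492928-40097=452831
48. interest=⌊452831·10/10000⌋=452; principal=40589-452=40137; balance=452831-40137=412694
49. interest=⌊412694·10/10000⌋=412; principal=40589-412=40177; balance=412694-40177=372517
50. interest=⌊372517·10/10000⌋=372; principal=40589-372=40217; balance=372517-40217=332300
51. interest=⌊332300·10/10000⌋=332; principal=40589-332=40257; balance=332300-40257=292043
52. interest=⌊292043·10/10000⌋=292; principal=40589-292=40297; balance=292043-40297=251746
53. interest=⌊251746·10/10000⌋=251; principal=40589-251=40338; balance=251746-40338=211408
54. interest=⌊211408·10/10000⌋=211; principal=40589-211=40378; balance=211408-40378=171030
55. interest=⌊171030·10/10000⌋=171; principal=40589-171=40418; balance=171030-40418=130612
56. interest=⌊130612·10/10000⌋=130; principal=40589-130=40459; balance=130612-40459=90153

1 2294 38295 2256416
2 2256 38333 2218083
3 2218 38371 2179712
4 2179 38410 2141302
5 2141 38448 2102854
6 2102 38487 2064367
7 2064 38525 2025842
8 2025 38564 1987278
9 1987 38602 1948676
10 1948 38641 1910035
11 1910 38679 1871356
12 1871 38718 1832638
13 1832 38757 1793881
14 1793 38796 1755085
15 1755 38834 1716251
16 1716 38873 1677378
17 1677 38912 1638466
18 1638 38951 1599515
19 1599 38990 1560525
20 1560 39029 1521496
21 1521 39068 1482428
22 1482 39107 1443321
23 1443 39146 1404175
24 1404 39185 1364990
25 1364 39225 1325765
26 1325 39264 1286501
27 1286 39303 1247198
28 1247 39342 1207856
29 1207 39382 1168474
30 1168 39421 1129053
31 1129 39460 1089593
32 1089 39500 1050093
33 1050 39539 1010554
34 1010 39579 970975
35 970 39619 931356
36 931 39658 891698
37 891 39698 852000
38 852 39737 812263
39 812 39777 772486
40 772 39817 732669
41 732 39857 692812
42 692 39897 652915
43 652 39937 612978
44 612 39977 573001
45 573 40016 532985
46 532 40057 492928
47 492 40097 452831
48 452 40137 412694
49 412 40177 372517
50 372 40217 332300
51 332 40257 292043
52 292 40297 251746
53 251 40338 211408
54 211 40378 171030
55 171 40418 130612
56 130 40459 90153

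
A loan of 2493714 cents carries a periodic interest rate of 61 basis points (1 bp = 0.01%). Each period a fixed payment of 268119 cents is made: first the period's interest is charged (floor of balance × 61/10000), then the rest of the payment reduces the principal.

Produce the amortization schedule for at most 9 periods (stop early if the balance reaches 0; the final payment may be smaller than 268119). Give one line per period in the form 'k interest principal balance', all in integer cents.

1 15211 252908 2240806
2 13668 254451 1986355
3 12116 256003 1730352
4 10555 257564 1472788
5 8984 259135 1213653
6 7403 260716 952937
7 5812 262307 690630
8 4212 263907 426723
9 2603 265516 161207

1. interest=⌊2493714·61/10000⌋=15211; principal=268119-15211=252908; balance=2493714-252908=2240806
2. interest=⌊2240806·61/10000⌋=13668; principal=268119-13668=254451; balance=2240806-254451=1986355
3. interest=⌊1986355·61/10000⌋=12116; principal=268119-12116=256003; balance=1986355-256003=1730352
4. interest=⌊1730352·61/10000⌋=10555; principal=268119-10555=257564; balance=1730352-257564=1472788
5. interest=⌊1472788·61/10000⌋=8984; principal=268119-8984=259135; balance=1472788-259135=1213653
6. interest=⌊1213653·61/10000⌋=7403; principal=268119-7403=260716; balance=1213653-260716=952937
7. interest=⌊952937·61/10000⌋=5812; principal=268119-5812=262307; balance=952937-262307=690630
8. interest=⌊690630·61/10000⌋=4212; principal=268119-4212=263907; balance=690630-263907=426723
9. interest=⌊426723·61/10000⌋=2603; principal=268119-2603=265516; balance=426723-265516=161207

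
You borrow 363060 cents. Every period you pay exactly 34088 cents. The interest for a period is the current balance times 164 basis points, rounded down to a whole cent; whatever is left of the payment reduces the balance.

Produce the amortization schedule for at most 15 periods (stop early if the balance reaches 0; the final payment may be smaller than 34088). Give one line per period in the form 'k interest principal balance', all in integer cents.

1 5954 28134 334926
2 5492 28596 306330
3 5023 29065 277265
4 4547 29541 247724
5 4062 30026 217698
6 3570 30518 187180
7 3069 31019 156161
8 2561 31527 124634
9 2043 32045 92589
10 1518 32570 60019
11 984 33104 26915
12 441 26915 0

1. interest=⌊363060·164/10000⌋=5954; principal=34088-5954=28134; balance=363060-28134=334926
2. interest=⌊334926·164/10000⌋=5492; principal=34088-5492=28596; balance=334926-28596=306330
3. interest=⌊306330·164/10000⌋=5023; principal=34088-5023=29065; balance=306330-29065=277265
4. interest=⌊277265·164/10000⌋=4547; principal=34088-4547=29541; balance=277265-29541=247724
5. interest=⌊247724·164/10000⌋=4062; principal=34088-4062=30026; balance=247724-30026=217698
6. interest=⌊217698·164/10000⌋=3570; principal=34088-3570=30518; balance=217698-30518=187180
7. interest=⌊187180·164/10000⌋=3069; principal=34088-3069=31019; balance=187180-31019=156161
8. interest=⌊156161·164/10000⌋=2561; principal=34088-2561=31527; balance=156161-31527=124634
9. interest=⌊124634·164/10000⌋=2043; principal=34088-2043=32045; balance=124634-32045=92589
10. interest=⌊92589·164/10000⌋=1518; principal=34088-1518=32570; balance=92589-32570=60019
11. interest=⌊60019·164/10000⌋=984; principal=34088-984=33104; balance=60019-33104=26915
12. interest=⌊26915·164/10000⌋=441; principal=min(34088-441,26915)=26915; balance=26915-26915=0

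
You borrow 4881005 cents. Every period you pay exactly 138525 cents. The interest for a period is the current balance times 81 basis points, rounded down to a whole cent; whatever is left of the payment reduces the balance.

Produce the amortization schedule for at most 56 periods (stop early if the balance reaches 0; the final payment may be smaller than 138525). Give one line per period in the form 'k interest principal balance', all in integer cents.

1. interest=⌊4881005·81/10000⌋=39536; principal=138525-39536=98989; balance=4881005-98989=4782016
2. interest=⌊4782016·81/10000⌋=38734; principal=138525-38734=99791; balance=4782016-99791=4682225
3. interest=⌊4682225·81/10000⌋=37926; principal=138525-37926=100599; balance=4682225-100599=4581626
4. interest=⌊4581626·81/10000⌋=37111; principal=138525-37111=101414; balance=4581626-101414=4480212
5. interest=⌊4480212·81/10000⌋=36289; principal=138525-36289=102236; balance=4480212-102236=4377976
6. interest=⌊4377976·81/10000⌋=35461; principal=138525-35461=103064; balance=4377976-103064=4274912
7. interest=⌊4274912·81/10000⌋=34626; principal=138525-34626=103899; balance=4274912-103899=4171013
8. interest=⌊4171013·81/10000⌋=33785; principal=138525-33785=104740; balance=4171013-104740=4066273
9. interest=⌊4066273·81/10000⌋=32936; principal=138525-32936=105589; balance=4066273-105589=3960684
10. interest=⌊3960684·81/10000⌋=32081; principal=138525-32081=106444; balance=3960684-106444=3854240
11. interest=⌊3854240·81/10000⌋=31219; principal=138525-31219=107306; balance=3854240-107306=3746934
12. interest=⌊3746934·81/10000⌋=30350; principal=138525-30350=108175; balance=3746934-108175=3638759
13. interest=⌊3638759·81/10000⌋=29473; principal=138525-29473=109052; balance=3638759-109052=3529707
14. interest=⌊3529707·81/10000⌋=28590; principal=138525-28590=109935; balance=3529707-109935=3419772
15. interest=⌊3419772·81/10000⌋=27700; principal=138525-27700=110825; balance=3419772-110825=3308947
16. interest=⌊3308947·81/10000⌋=26802; principal=138525-26802=111723; balance=3308947-111723=3197224
17. interest=⌊3197224·81/10000⌋=25897; principal=138525-25897=112628; balance=3197224-112628=3084596
18. interest=⌊3084596·81/10000⌋=24985; principal=138525-24985=113540; balance=3084596-113540=2971056
19. interest=⌊2971056·81/10000⌋=24065; principal=138525-24065=114460; balance=2971056-114460=2856596
20. interest=⌊2856596·81/10000⌋=23138; principal=138525-23138=115387; balance=2856596-115387=2741209
21. interest=⌊2741209·81/10000⌋=22203; principal=138525-22203=116322; balance=2741209-116322=2624887
22. interest=⌊2624887·81/10000⌋=21261; principal=138525-21261=117264; balance=2624887-117264=2507623
23. interest=⌊2507623·81/10000⌋=20311; principal=138525-20311=118214; balance=2507623-118214=2389409
24. interest=⌊2389409·81/10000⌋=19354; principal=138525-19354=119171; balance=2389409-119171=2270238
25. interest=⌊2270238·81/10000⌋=18388; principal=138525-18388=120137; balance=2270238-120137=2150101
26. interest=⌊2150101·81/10000⌋=17415; principal=138525-17415=121110; balance=2150101-121110=2028991
27. interest=⌊2028991·81/10000⌋=16434; principal=138525-16434=122091; balance=2028991-122091=1906900
28. interest=⌊1906900·81/10000⌋=15445; principal=138525-15445=123080; balance=1906900-123080=1783820
29. interest=⌊1783820·81/10000⌋=14448; principal=138525-14448=124077; balance=1783820-124077=1659743
30. interest=⌊1659743·81/10000⌋=13443; principal=138525-13443=125082; balance=1659743-125082=1534661
31. interest=⌊1534661·81/10000⌋=12430; principal=138525-12430=126095; balance=1534661-126095=1408566
32. interest=⌊1408566·81/10000⌋=11409; principal=138525-11409=127116; balance=1408566-127116=1281450
33. interest=⌊1281450·81/10000⌋=10379; principal=138525-10379=128146; balance=1281450-128146=1153304
34. interest=⌊1153304·81/10000⌋=9341; principal=138525-9341=129184; balance=1153304-129184=1024120
35. interest=⌊1024120·81/10000⌋=8295; principal=138525-8295=130230; balance=1024120-130230=893890
36. interest=⌊893890·81/10000⌋=7240; principal=138525-7240=131285; balance=893890-131285=762605
37. interest=⌊762605·81/10000⌋=6177; principal=138525-6177=132348; balance=762605-132348=630257
38. interest=⌊630257·81/10000⌋=5105; principal=138525-5105=133420; balance=630257-133420=496837
39. interest=⌊496837·81/10000⌋=4024; principal=138525-4024=134501; balance=496837-134501=362336
40. interest=⌊362336·81/10000⌋=2934; principal=138525-2934=135591; balance=362336-135591=226745
41. interest=⌊226745·81/10000⌋=1836; principal=138525-1836=136689; balance=226745-136689=90056
42. interest=⌊90056·81/10000⌋=729; principal=min(138525-729,90056)=90056; balance=90056-90056=0

1 39536 98989 4782016
2 38734 99791 4682225
3 37926 100599 4581626
4 37111 101414 4480212
5 36289 102236 4377976
6 35461 103064 4274912
7 34626 103899 4171013
8 33785 104740 4066273
9 32936 105589 3960684
10 32081 106444 3854240
11 31219 107306 3746934
12 30350 108175 3638759
13 29473 109052 3529707
14 28590 109935 3419772
15 27700 110825 3308947
16 26802 111723 3197224
17 25897 112628 3084596
18 24985 113540 2971056
19 24065 114460 2856596
20 23138 115387 2741209
21 22203 116322 2624887
22 21261 117264 2507623
23 20311 118214 2389409
24 19354 119171 2270238
25 18388 120137 2150101
26 17415 121110 2028991
27 16434 122091 1906900
28 15445 123080 1783820
29 14448 124077 1659743
30 13443 125082 1534661
31 12430 126095 1408566
32 11409 127116 1281450
33 10379 128146 1153304
34 9341 129184 1024120
35 8295 130230 893890
36 7240 131285 762605
37 6177 132348 630257
38 5105 133420 496837
39 4024 134501 362336
40 2934 135591 226745
41 1836 136689 90056
42 729 90056 0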